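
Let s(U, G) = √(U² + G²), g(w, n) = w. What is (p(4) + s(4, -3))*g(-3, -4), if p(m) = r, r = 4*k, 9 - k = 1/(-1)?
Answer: -135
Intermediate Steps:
k = 10 (k = 9 - 1/(-1) = 9 - 1*(-1) = 9 + 1 = 10)
r = 40 (r = 4*10 = 40)
p(m) = 40
s(U, G) = √(G² + U²)
(p(4) + s(4, -3))*g(-3, -4) = (40 + √((-3)² + 4²))*(-3) = (40 + √(9 + 16))*(-3) = (40 + √25)*(-3) = (40 + 5)*(-3) = 45*(-3) = -135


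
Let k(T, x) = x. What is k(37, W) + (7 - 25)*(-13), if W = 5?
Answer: 239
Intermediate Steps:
k(37, W) + (7 - 25)*(-13) = 5 + (7 - 25)*(-13) = 5 - 18*(-13) = 5 + 234 = 239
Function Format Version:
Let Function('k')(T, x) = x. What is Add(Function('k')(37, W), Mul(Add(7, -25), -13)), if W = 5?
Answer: 239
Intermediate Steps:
Add(Function('k')(37, W), Mul(Add(7, -25), -13)) = Add(5, Mul(Add(7, -25), -13)) = Add(5, Mul(-18, -13)) = Add(5, 234) = 239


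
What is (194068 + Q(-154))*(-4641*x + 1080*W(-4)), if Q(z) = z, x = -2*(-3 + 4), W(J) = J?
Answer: 962201268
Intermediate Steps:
x = -2 (x = -2*1 = -2)
(194068 + Q(-154))*(-4641*x + 1080*W(-4)) = (194068 - 154)*(-4641*(-2) + 1080*(-4)) = 193914*(9282 - 4320) = 193914*4962 = 962201268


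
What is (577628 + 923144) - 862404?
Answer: 638368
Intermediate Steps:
(577628 + 923144) - 862404 = 1500772 - 862404 = 638368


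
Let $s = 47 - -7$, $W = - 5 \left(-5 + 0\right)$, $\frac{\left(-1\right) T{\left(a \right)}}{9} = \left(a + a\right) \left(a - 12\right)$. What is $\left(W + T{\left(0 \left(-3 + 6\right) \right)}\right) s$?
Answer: $1350$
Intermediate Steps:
$T{\left(a \right)} = - 18 a \left(-12 + a\right)$ ($T{\left(a \right)} = - 9 \left(a + a\right) \left(a - 12\right) = - 9 \cdot 2 a \left(-12 + a\right) = - 18 a \left(-12 + a\right)$)
$W = 25$ ($W = \left(-5\right) \left(-5\right) = 25$)
$s = 54$ ($s = 47 + 7 = 54$)
$\left(W + T{\left(0 \left(-3 + 6\right) \right)}\right) s = \left(25 + 18 \cdot 0 \left(-3 + 6\right) \left(12 - 0 \left(-3 + 6\right)\right)\right) 54 = \left(25 + 18 \cdot 0 \cdot 3 \left(12 - 0 \cdot 3\right)\right) 54 = \left(25 + 18 \cdot 0 \left(12 - 0\right)\right) 54 = \left(25 + 18 \cdot 0 \left(12 + 0\right)\right) 54 = \left(25 + 18 \cdot 0 \cdot 12\right) 54 = \left(25 + 0\right) 54 = 25 \cdot 54 = 1350$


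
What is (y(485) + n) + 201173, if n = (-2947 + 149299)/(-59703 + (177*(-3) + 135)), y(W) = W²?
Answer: 8742312350/20033 ≈ 4.3640e+5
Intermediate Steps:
n = -48784/20033 (n = 146352/(-59703 + (-531 + 135)) = 146352/(-59703 - 396) = 146352/(-60099) = 146352*(-1/60099) = -48784/20033 ≈ -2.4352)
(y(485) + n) + 201173 = (485² - 48784/20033) + 201173 = (235225 - 48784/20033) + 201173 = 4712213641/20033 + 201173 = 8742312350/20033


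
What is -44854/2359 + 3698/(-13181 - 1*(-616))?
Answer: -81759156/4234405 ≈ -19.308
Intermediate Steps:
-44854/2359 + 3698/(-13181 - 1*(-616)) = -44854*1/2359 + 3698/(-13181 + 616) = -44854/2359 + 3698/(-12565) = -44854/2359 + 3698*(-1/12565) = -44854/2359 - 3698/12565 = -81759156/4234405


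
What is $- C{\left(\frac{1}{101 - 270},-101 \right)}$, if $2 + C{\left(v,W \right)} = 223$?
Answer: $-221$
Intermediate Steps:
$C{\left(v,W \right)} = 221$ ($C{\left(v,W \right)} = -2 + 223 = 221$)
$- C{\left(\frac{1}{101 - 270},-101 \right)} = \left(-1\right) 221 = -221$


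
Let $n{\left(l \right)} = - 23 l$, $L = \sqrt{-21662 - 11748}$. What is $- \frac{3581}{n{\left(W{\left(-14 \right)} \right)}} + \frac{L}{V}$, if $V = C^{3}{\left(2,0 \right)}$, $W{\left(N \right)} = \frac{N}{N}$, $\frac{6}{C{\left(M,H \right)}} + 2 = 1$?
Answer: $\frac{3581}{23} - \frac{i \sqrt{33410}}{216} \approx 155.7 - 0.84622 i$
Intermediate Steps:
$C{\left(M,H \right)} = -6$ ($C{\left(M,H \right)} = \frac{6}{-2 + 1} = \frac{6}{-1} = 6 \left(-1\right) = -6$)
$W{\left(N \right)} = 1$
$L = i \sqrt{33410}$ ($L = \sqrt{-33410} = i \sqrt{33410} \approx 182.78 i$)
$V = -216$ ($V = \left(-6\right)^{3} = -216$)
$- \frac{3581}{n{\left(W{\left(-14 \right)} \right)}} + \frac{L}{V} = - \frac{3581}{\left(-23\right) 1} + \frac{i \sqrt{33410}}{-216} = - \frac{3581}{-23} + i \sqrt{33410} \left(- \frac{1}{216}\right) = \left(-3581\right) \left(- \frac{1}{23}\right) - \frac{i \sqrt{33410}}{216} = \frac{3581}{23} - \frac{i \sqrt{33410}}{216}$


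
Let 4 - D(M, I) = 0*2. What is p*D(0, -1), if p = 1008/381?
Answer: 1344/127 ≈ 10.583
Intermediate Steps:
p = 336/127 (p = 1008*(1/381) = 336/127 ≈ 2.6457)
D(M, I) = 4 (D(M, I) = 4 - 0*2 = 4 - 1*0 = 4 + 0 = 4)
p*D(0, -1) = (336/127)*4 = 1344/127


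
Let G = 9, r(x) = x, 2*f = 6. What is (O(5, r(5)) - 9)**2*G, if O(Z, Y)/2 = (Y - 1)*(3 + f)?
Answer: 13689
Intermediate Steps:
f = 3 (f = (1/2)*6 = 3)
O(Z, Y) = -12 + 12*Y (O(Z, Y) = 2*((Y - 1)*(3 + 3)) = 2*((-1 + Y)*6) = 2*(-6 + 6*Y) = -12 + 12*Y)
(O(5, r(5)) - 9)**2*G = ((-12 + 12*5) - 9)**2*9 = ((-12 + 60) - 9)**2*9 = (48 - 9)**2*9 = 39**2*9 = 1521*9 = 13689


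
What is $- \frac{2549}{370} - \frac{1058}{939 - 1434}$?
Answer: $- \frac{174059}{36630} \approx -4.7518$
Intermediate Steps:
$- \frac{2549}{370} - \frac{1058}{939 - 1434} = \left(-2549\right) \frac{1}{370} - \frac{1058}{939 - 1434} = - \frac{2549}{370} - \frac{1058}{-495} = - \frac{2549}{370} - - \frac{1058}{495} = - \frac{2549}{370} + \frac{1058}{495} = - \frac{174059}{36630}$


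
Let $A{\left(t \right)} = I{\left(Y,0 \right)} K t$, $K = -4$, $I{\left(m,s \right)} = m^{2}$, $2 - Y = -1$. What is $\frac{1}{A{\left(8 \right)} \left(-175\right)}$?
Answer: $\frac{1}{50400} \approx 1.9841 \cdot 10^{-5}$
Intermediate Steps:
$Y = 3$ ($Y = 2 - -1 = 2 + 1 = 3$)
$A{\left(t \right)} = - 36 t$ ($A{\left(t \right)} = 3^{2} \left(-4\right) t = 9 \left(-4\right) t = - 36 t$)
$\frac{1}{A{\left(8 \right)} \left(-175\right)} = \frac{1}{\left(-36\right) 8 \left(-175\right)} = \frac{1}{\left(-288\right) \left(-175\right)} = \frac{1}{50400}$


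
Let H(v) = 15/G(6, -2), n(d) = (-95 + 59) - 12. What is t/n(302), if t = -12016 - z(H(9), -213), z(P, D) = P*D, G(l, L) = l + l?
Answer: 46999/192 ≈ 244.79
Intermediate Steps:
G(l, L) = 2*l
n(d) = -48 (n(d) = -36 - 12 = -48)
H(v) = 5/4 (H(v) = 15/((2*6)) = 15/12 = 15*(1/12) = 5/4)
z(P, D) = D*P
t = -46999/4 (t = -12016 - (-213)*5/4 = -12016 - 1*(-1065/4) = -12016 + 1065/4 = -46999/4 ≈ -11750.)
t/n(302) = -46999/4/(-48) = -46999/4*(-1/48) = 46999/192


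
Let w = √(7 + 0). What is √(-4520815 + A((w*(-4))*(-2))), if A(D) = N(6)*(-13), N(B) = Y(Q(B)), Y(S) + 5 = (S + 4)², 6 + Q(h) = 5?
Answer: I*√4520867 ≈ 2126.2*I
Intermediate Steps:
Q(h) = -1 (Q(h) = -6 + 5 = -1)
Y(S) = -5 + (4 + S)² (Y(S) = -5 + (S + 4)² = -5 + (4 + S)²)
N(B) = 4 (N(B) = -5 + (4 - 1)² = -5 + 3² = -5 + 9 = 4)
w = √7 ≈ 2.6458
A(D) = -52 (A(D) = 4*(-13) = -52)
√(-4520815 + A((w*(-4))*(-2))) = √(-4520815 - 52) = √(-4520867) = I*√4520867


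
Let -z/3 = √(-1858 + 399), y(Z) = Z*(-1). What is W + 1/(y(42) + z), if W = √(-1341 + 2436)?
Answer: -14/4965 + √1095 + I*√1459/4965 ≈ 33.088 + 0.0076932*I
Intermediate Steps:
y(Z) = -Z
W = √1095 ≈ 33.091
z = -3*I*√1459 (z = -3*√(-1858 + 399) = -3*I*√1459 ≈ -114.59*I)
W + 1/(y(42) + z) = √1095 + 1/(-1*42 - 3*I*√1459) = √1095 + 1/(-42 - 3*I*√1459)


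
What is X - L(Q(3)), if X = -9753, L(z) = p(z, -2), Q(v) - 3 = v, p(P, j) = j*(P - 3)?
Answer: -9747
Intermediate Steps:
p(P, j) = j*(-3 + P)
Q(v) = 3 + v
L(z) = 6 - 2*z (L(z) = -2*(-3 + z) = 6 - 2*z)
X - L(Q(3)) = -9753 - (6 - 2*(3 + 3)) = -9753 - (6 - 2*6) = -9753 - (6 - 12) = -9753 - 1*(-6) = -9753 + 6 = -9747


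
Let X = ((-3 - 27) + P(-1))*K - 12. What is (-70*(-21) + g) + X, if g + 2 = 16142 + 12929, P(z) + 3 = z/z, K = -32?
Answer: 31551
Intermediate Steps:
P(z) = -2 (P(z) = -3 + z/z = -3 + 1 = -2)
X = 1012 (X = ((-3 - 27) - 2)*(-32) - 12 = (-30 - 2)*(-32) - 12 = -32*(-32) - 12 = 1024 - 12 = 1012)
g = 29069 (g = -2 + (16142 + 12929) = -2 + 29071 = 29069)
(-70*(-21) + g) + X = (-70*(-21) + 29069) + 1012 = (1470 + 29069) + 1012 = 30539 + 1012 = 31551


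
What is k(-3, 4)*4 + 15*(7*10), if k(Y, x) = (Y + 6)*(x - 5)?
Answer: 1038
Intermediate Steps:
k(Y, x) = (-5 + x)*(6 + Y) (k(Y, x) = (6 + Y)*(-5 + x) = (-5 + x)*(6 + Y))
k(-3, 4)*4 + 15*(7*10) = (-30 - 5*(-3) + 6*4 - 3*4)*4 + 15*(7*10) = (-30 + 15 + 24 - 12)*4 + 15*70 = -3*4 + 1050 = -12 + 1050 = 1038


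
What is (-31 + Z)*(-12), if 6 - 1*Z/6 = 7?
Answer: 444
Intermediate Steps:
Z = -6 (Z = 36 - 6*7 = 36 - 42 = -6)
(-31 + Z)*(-12) = (-31 - 6)*(-12) = -37*(-12) = 444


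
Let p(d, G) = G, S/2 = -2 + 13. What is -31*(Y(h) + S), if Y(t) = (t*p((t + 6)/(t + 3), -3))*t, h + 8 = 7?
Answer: -589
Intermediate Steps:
h = -1 (h = -8 + 7 = -1)
S = 22 (S = 2*(-2 + 13) = 2*11 = 22)
Y(t) = -3*t**2 (Y(t) = (t*(-3))*t = (-3*t)*t = -3*t**2)
-31*(Y(h) + S) = -31*(-3*(-1)**2 + 22) = -31*(-3*1 + 22) = -31*(-3 + 22) = -31*19 = -589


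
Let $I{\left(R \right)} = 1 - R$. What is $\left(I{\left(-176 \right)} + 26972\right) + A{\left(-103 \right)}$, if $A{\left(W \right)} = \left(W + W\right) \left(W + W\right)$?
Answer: $69585$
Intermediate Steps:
$A{\left(W \right)} = 4 W^{2}$ ($A{\left(W \right)} = 2 W 2 W = 4 W^{2}$)
$\left(I{\left(-176 \right)} + 26972\right) + A{\left(-103 \right)} = \left(\left(1 - -176\right) + 26972\right) + 4 \left(-103\right)^{2} = \left(\left(1 + 176\right) + 26972\right) + 4 \cdot 10609 = \left(177 + 26972\right) + 42436 = 27149 + 42436 = 69585$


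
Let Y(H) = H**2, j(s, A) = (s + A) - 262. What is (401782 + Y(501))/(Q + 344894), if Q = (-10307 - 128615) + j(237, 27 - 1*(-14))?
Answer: 652783/205988 ≈ 3.1690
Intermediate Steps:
j(s, A) = -262 + A + s (j(s, A) = (A + s) - 262 = -262 + A + s)
Q = -138906 (Q = (-10307 - 128615) + (-262 + (27 - 1*(-14)) + 237) = -138922 + (-262 + (27 + 14) + 237) = -138922 + (-262 + 41 + 237) = -138922 + 16 = -138906)
(401782 + Y(501))/(Q + 344894) = (401782 + 501**2)/(-138906 + 344894) = (401782 + 251001)/205988 = 652783*(1/205988) = 652783/205988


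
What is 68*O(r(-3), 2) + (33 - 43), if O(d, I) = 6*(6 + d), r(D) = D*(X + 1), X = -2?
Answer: 3662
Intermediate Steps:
r(D) = -D (r(D) = D*(-2 + 1) = D*(-1) = -D)
O(d, I) = 36 + 6*d
68*O(r(-3), 2) + (33 - 43) = 68*(36 + 6*(-1*(-3))) + (33 - 43) = 68*(36 + 6*3) - 10 = 68*(36 + 18) - 10 = 68*54 - 10 = 3672 - 10 = 3662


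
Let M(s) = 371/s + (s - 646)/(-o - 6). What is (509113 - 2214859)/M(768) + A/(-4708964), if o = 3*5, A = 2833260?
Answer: 3598462074333837/11236765345 ≈ 3.2024e+5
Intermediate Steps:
o = 15
M(s) = 646/21 + 371/s - s/21 (M(s) = 371/s + (s - 646)/(-1*15 - 6) = 371/s + (-646 + s)/(-15 - 6) = 371/s + (-646 + s)/(-21) = 371/s + (-646 + s)*(-1/21) = 371/s + (646/21 - s/21) = 646/21 + 371/s - s/21)
(509113 - 2214859)/M(768) + A/(-4708964) = (509113 - 2214859)/(646/21 + 371/768 - 1/21*768) + 2833260/(-4708964) = -1705746/(646/21 + 371*(1/768) - 256/7) + 2833260*(-1/4708964) = -1705746/(646/21 + 371/768 - 256/7) - 708315/1177241 = -1705746/(-9545/1792) - 708315/1177241 = -1705746*(-1792/9545) - 708315/1177241 = 3056696832/9545 - 708315/1177241 = 3598462074333837/11236765345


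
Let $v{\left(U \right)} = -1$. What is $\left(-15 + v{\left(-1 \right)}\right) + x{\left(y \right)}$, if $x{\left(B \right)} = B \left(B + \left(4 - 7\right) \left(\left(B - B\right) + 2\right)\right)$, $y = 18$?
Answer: $200$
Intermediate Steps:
$x{\left(B \right)} = B \left(-6 + B\right)$ ($x{\left(B \right)} = B \left(B - 3 \left(0 + 2\right)\right) = B \left(B - 6\right) = B \left(-6 + B\right)$)
$\left(-15 + v{\left(-1 \right)}\right) + x{\left(y \right)} = \left(-15 - 1\right) + 18 \left(-6 + 18\right) = -16 + 18 \cdot 12 = -16 + 216 = 200$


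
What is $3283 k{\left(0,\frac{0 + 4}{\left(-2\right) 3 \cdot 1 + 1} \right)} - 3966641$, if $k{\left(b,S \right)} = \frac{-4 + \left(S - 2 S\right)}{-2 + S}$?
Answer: $-3962889$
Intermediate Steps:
$k{\left(b,S \right)} = \frac{-4 - S}{-2 + S}$
$3283 k{\left(0,\frac{0 + 4}{\left(-2\right) 3 \cdot 1 + 1} \right)} - 3966641 = 3283 \frac{-4 - \frac{0 + 4}{\left(-2\right) 3 \cdot 1 + 1}}{-2 + \frac{0 + 4}{\left(-2\right) 3 \cdot 1 + 1}} - 3966641 = 3283 \frac{-4 - \frac{4}{\left(-6\right) 1 + 1}}{-2 + \frac{4}{\left(-6\right) 1 + 1}} - 3966641 = 3283 \frac{-4 - \frac{4}{-6 + 1}}{-2 + \frac{4}{-6 + 1}} - 3966641 = 3283 \frac{-4 - \frac{4}{-5}}{-2 + \frac{4}{-5}} - 3966641 = 3283 \frac{-4 - 4 \left(- \frac{1}{5}\right)}{-2 + 4 \left(- \frac{1}{5}\right)} - 3966641 = 3283 \frac{-4 - - \frac{4}{5}}{-2 - \frac{4}{5}} - 3966641 = 3283 \frac{-4 + \frac{4}{5}}{- \frac{14}{5}} - 3966641 = 3283 \left(\left(- \frac{5}{14}\right) \left(- \frac{16}{5}\right)\right) - 3966641 = 3283 \cdot \frac{8}{7} - 3966641 = 3752 - 3966641 = -3962889$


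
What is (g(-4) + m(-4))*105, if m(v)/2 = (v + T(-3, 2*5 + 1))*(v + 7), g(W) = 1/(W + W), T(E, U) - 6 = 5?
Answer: 35175/8 ≈ 4396.9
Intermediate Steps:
T(E, U) = 11 (T(E, U) = 6 + 5 = 11)
g(W) = 1/(2*W)
m(v) = 2*(7 + v)*(11 + v) (m(v) = 2*((v + 11)*(v + 7)) = 2*((11 + v)*(7 + v)) = 2*((7 + v)*(11 + v)) = 2*(7 + v)*(11 + v))
(g(-4) + m(-4))*105 = ((½)/(-4) + (154 + 2*(-4)² + 36*(-4)))*105 = ((½)*(-¼) + (154 + 2*16 - 144))*105 = (-⅛ + (154 + 32 - 144))*105 = (-⅛ + 42)*105 = (335/8)*105 = 35175/8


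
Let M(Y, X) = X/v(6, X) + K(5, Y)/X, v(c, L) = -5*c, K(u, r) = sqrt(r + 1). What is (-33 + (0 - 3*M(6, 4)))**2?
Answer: 426679/400 + 489*sqrt(7)/10 ≈ 1196.1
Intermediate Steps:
K(u, r) = sqrt(1 + r)
M(Y, X) = -X/30 + sqrt(1 + Y)/X (M(Y, X) = X/((-5*6)) + sqrt(1 + Y)/X = X/(-30) + sqrt(1 + Y)/X = X*(-1/30) + sqrt(1 + Y)/X = -X/30 + sqrt(1 + Y)/X)
(-33 + (0 - 3*M(6, 4)))**2 = (-33 + (0 - 3*(-1/30*4 + sqrt(1 + 6)/4)))**2 = (-33 + (0 - 3*(-2/15 + sqrt(7)/4)))**2 = (-33 + (0 + (2/5 - 3*sqrt(7)/4)))**2 = (-33 + (2/5 - 3*sqrt(7)/4))**2 = (-163/5 - 3*sqrt(7)/4)**2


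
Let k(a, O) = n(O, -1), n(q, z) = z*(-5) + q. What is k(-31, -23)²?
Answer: 324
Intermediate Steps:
n(q, z) = q - 5*z (n(q, z) = -5*z + q = q - 5*z)
k(a, O) = 5 + O (k(a, O) = O - 5*(-1) = O + 5 = 5 + O)
k(-31, -23)² = (5 - 23)² = (-18)² = 324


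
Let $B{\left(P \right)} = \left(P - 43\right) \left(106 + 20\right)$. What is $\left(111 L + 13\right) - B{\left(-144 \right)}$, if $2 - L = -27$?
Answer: $26794$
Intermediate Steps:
$L = 29$ ($L = 2 - -27 = 2 + 27 = 29$)
$B{\left(P \right)} = -5418 + 126 P$ ($B{\left(P \right)} = \left(-43 + P\right) 126 = -5418 + 126 P$)
$\left(111 L + 13\right) - B{\left(-144 \right)} = \left(111 \cdot 29 + 13\right) - \left(-5418 + 126 \left(-144\right)\right) = \left(3219 + 13\right) - \left(-5418 - 18144\right) = 3232 - -23562 = 3232 + 23562 = 26794$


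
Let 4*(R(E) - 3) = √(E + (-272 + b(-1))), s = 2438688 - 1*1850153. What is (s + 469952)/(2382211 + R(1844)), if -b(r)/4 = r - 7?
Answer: 10086170200872/22699774166783 - 2116974*√401/22699774166783 ≈ 0.44433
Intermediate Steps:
s = 588535 (s = 2438688 - 1850153 = 588535)
b(r) = 28 - 4*r (b(r) = -4*(r - 7) = -4*(-7 + r) = 28 - 4*r)
R(E) = 3 + √(-240 + E)/4 (R(E) = 3 + √(E + (-272 + (28 - 4*(-1))))/4 = 3 + √(E + (-272 + (28 + 4)))/4 = 3 + √(E + (-272 + 32))/4 = 3 + √(E - 240)/4 = 3 + √(-240 + E)/4)
(s + 469952)/(2382211 + R(1844)) = (588535 + 469952)/(2382211 + (3 + √(-240 + 1844)/4)) = 1058487/(2382211 + (3 + √1604/4)) = 1058487/(2382211 + (3 + (2*√401)/4)) = 1058487/(2382211 + (3 + √401/2)) = 1058487/(2382214 + √401/2)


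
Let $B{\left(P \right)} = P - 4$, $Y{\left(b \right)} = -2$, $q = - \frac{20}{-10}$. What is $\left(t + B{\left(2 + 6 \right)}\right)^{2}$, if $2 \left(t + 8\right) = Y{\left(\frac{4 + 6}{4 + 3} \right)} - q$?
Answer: $36$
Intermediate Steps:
$q = 2$ ($q = \left(-20\right) \left(- \frac{1}{10}\right) = 2$)
$B{\left(P \right)} = -4 + P$ ($B{\left(P \right)} = P - 4 = -4 + P$)
$t = -10$ ($t = -8 + \frac{-2 - 2}{2} = -8 + \frac{1}{2} \left(-4\right) = -8 - 2 = -10$)
$\left(t + B{\left(2 + 6 \right)}\right)^{2} = \left(-10 + \left(-4 + \left(2 + 6\right)\right)\right)^{2} = \left(-10 + \left(-4 + 8\right)\right)^{2} = \left(-10 + 4\right)^{2} = \left(-6\right)^{2} = 36$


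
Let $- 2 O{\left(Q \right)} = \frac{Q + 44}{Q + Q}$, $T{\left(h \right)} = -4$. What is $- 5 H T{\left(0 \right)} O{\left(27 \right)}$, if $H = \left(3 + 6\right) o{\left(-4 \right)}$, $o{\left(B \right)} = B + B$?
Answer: $\frac{2840}{3} \approx 946.67$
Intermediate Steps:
$o{\left(B \right)} = 2 B$
$H = -72$ ($H = \left(3 + 6\right) 2 \left(-4\right) = 9 \left(-8\right) = -72$)
$O{\left(Q \right)} = - \frac{44 + Q}{4 Q}$ ($O{\left(Q \right)} = - \frac{\left(Q + 44\right) \frac{1}{Q + Q}}{2} = - \frac{\left(44 + Q\right) \frac{1}{2 Q}}{2} = - \frac{\frac{1}{2} \frac{1}{Q} \left(44 + Q\right)}{2} = - \frac{44 + Q}{4 Q}$)
$- 5 H T{\left(0 \right)} O{\left(27 \right)} = \left(-5\right) \left(-72\right) \left(-4\right) \frac{-44 - 27}{4 \cdot 27} = 360 \left(-4\right) \frac{1}{4} \cdot \frac{1}{27} \left(-44 - 27\right) = - 1440 \cdot \frac{1}{4} \cdot \frac{1}{27} \left(-71\right) = \left(-1440\right) \left(- \frac{71}{108}\right) = \frac{2840}{3}$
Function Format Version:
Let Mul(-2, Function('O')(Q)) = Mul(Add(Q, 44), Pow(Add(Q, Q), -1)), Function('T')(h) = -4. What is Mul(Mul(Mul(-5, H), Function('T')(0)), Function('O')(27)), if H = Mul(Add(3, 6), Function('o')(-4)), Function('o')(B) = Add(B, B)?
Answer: Rational(2840, 3) ≈ 946.67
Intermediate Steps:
Function('o')(B) = Mul(2, B)
H = -72 (H = Mul(Add(3, 6), Mul(2, -4)) = Mul(9, -8) = -72)
Function('O')(Q) = Mul(Rational(-1, 4), Pow(Q, -1), Add(44, Q)) (Function('O')(Q) = Mul(Rational(-1, 2), Mul(Add(Q, 44), Pow(Add(Q, Q), -1))) = Mul(Rational(-1, 2), Mul(Add(44, Q), Pow(Mul(2, Q), -1))) = Mul(Rational(-1, 2), Mul(Add(44, Q), Mul(Rational(1, 2), Pow(Q, -1)))) = Mul(Rational(-1, 2), Mul(Rational(1, 2), Pow(Q, -1), Add(44, Q))) = Mul(Rational(-1, 4), Pow(Q, -1), Add(44, Q)))
Mul(Mul(Mul(-5, H), Function('T')(0)), Function('O')(27)) = Mul(Mul(Mul(-5, -72), -4), Mul(Rational(1, 4), Pow(27, -1), Add(-44, Mul(-1, 27)))) = Mul(Mul(360, -4), Mul(Rational(1, 4), Rational(1, 27), Add(-44, -27))) = Mul(-1440, Mul(Rational(1, 4), Rational(1, 27), -71)) = Mul(-1440, Rational(-71, 108)) = Rational(2840, 3)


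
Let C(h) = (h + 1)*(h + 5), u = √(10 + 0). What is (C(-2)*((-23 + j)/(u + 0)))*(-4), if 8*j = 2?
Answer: -273*√10/10 ≈ -86.330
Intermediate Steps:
j = ¼ (j = (⅛)*2 = ¼ ≈ 0.25000)
u = √10 ≈ 3.1623
C(h) = (1 + h)*(5 + h)
(C(-2)*((-23 + j)/(u + 0)))*(-4) = ((5 + (-2)² + 6*(-2))*((-23 + ¼)/(√10 + 0)))*(-4) = ((5 + 4 - 12)*(-91*√10/10/4))*(-4) = -(-273)*√10/10/4*(-4) = -(-273)*√10/40*(-4) = (273*√10/40)*(-4) = -273*√10/10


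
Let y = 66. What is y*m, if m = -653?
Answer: -43098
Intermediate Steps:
y*m = 66*(-653) = -43098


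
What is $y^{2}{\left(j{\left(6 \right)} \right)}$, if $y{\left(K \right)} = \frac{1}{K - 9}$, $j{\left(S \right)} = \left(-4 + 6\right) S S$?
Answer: $\frac{1}{3969} \approx 0.00025195$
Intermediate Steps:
$j{\left(S \right)} = 2 S^{2}$ ($j{\left(S \right)} = 2 S S = 2 S^{2}$)
$y{\left(K \right)} = \frac{1}{-9 + K}$
$y^{2}{\left(j{\left(6 \right)} \right)} = \left(\frac{1}{-9 + 2 \cdot 6^{2}}\right)^{2} = \left(\frac{1}{-9 + 2 \cdot 36}\right)^{2} = \left(\frac{1}{-9 + 72}\right)^{2} = \left(\frac{1}{63}\right)^{2} = \frac{1}{3969}$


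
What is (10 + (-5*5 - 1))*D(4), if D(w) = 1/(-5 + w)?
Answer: 16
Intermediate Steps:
(10 + (-5*5 - 1))*D(4) = (10 + (-5*5 - 1))/(-5 + 4) = (10 + (-25 - 1))/(-1) = (10 - 26)*(-1) = -16*(-1) = 16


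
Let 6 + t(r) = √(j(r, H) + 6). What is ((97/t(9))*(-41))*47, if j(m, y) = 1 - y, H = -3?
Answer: 560757/13 + 186919*√10/26 ≈ 65869.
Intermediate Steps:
t(r) = -6 + √10 (t(r) = -6 + √((1 - 1*(-3)) + 6) = -6 + √((1 + 3) + 6) = -6 + √(4 + 6) = -6 + √10)
((97/t(9))*(-41))*47 = ((97/(-6 + √10))*(-41))*47 = -3977/(-6 + √10)*47 = -186919/(-6 + √10)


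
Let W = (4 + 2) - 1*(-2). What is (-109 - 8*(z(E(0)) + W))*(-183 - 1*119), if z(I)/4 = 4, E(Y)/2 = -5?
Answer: 90902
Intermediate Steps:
E(Y) = -10 (E(Y) = 2*(-5) = -10)
z(I) = 16 (z(I) = 4*4 = 16)
W = 8 (W = 6 + 2 = 8)
(-109 - 8*(z(E(0)) + W))*(-183 - 1*119) = (-109 - 8*(16 + 8))*(-183 - 1*119) = (-109 - 8*24)*(-183 - 119) = (-109 - 192)*(-302) = -301*(-302) = 90902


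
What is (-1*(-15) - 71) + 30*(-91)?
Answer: -2786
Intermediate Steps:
(-1*(-15) - 71) + 30*(-91) = (15 - 71) - 2730 = -56 - 2730 = -2786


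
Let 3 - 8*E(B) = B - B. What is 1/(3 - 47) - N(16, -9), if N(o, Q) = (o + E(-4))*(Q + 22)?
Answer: -18735/88 ≈ -212.90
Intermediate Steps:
E(B) = 3/8 (E(B) = 3/8 - (B - B)/8 = 3/8 - ⅛*0 = 3/8 + 0 = 3/8)
N(o, Q) = (22 + Q)*(3/8 + o) (N(o, Q) = (o + 3/8)*(Q + 22) = (3/8 + o)*(22 + Q) = (22 + Q)*(3/8 + o))
1/(3 - 47) - N(16, -9) = 1/(3 - 47) - (33/4 + 22*16 + (3/8)*(-9) - 9*16) = 1/(-44) - (33/4 + 352 - 27/8 - 144) = -1/44 - 1*1703/8 = -1/44 - 1703/8 = -18735/88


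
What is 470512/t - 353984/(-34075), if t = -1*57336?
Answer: 532916278/244215525 ≈ 2.1822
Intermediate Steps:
t = -57336
470512/t - 353984/(-34075) = 470512/(-57336) - 353984/(-34075) = 470512*(-1/57336) - 353984*(-1/34075) = -58814/7167 + 353984/34075 = 532916278/244215525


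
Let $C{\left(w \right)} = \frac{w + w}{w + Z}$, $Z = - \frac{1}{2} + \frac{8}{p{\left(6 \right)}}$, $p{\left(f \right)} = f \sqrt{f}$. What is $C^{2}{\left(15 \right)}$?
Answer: $\frac{88409232}{20566225} - \frac{2706048 \sqrt{6}}{20566225} \approx 3.9765$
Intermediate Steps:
$p{\left(f \right)} = f^{\frac{3}{2}}$
$Z = - \frac{1}{2} + \frac{2 \sqrt{6}}{9}$ ($Z = - \frac{1}{2} + \frac{8}{6^{\frac{3}{2}}} = \left(-1\right) \frac{1}{2} + \frac{8}{6 \sqrt{6}} = - \frac{1}{2} + 8 \frac{\sqrt{6}}{36} = - \frac{1}{2} + \frac{2 \sqrt{6}}{9} \approx 0.044331$)
$C{\left(w \right)} = \frac{2 w}{- \frac{1}{2} + w + \frac{2 \sqrt{6}}{9}}$ ($C{\left(w \right)} = \frac{w + w}{w - \left(\frac{1}{2} - \frac{2 \sqrt{6}}{9}\right)} = \frac{2 w}{- \frac{1}{2} + w + \frac{2 \sqrt{6}}{9}}$)
$C^{2}{\left(15 \right)} = \left(36 \cdot 15 \frac{1}{-9 + 4 \sqrt{6} + 18 \cdot 15}\right)^{2} = \left(36 \cdot 15 \frac{1}{-9 + 4 \sqrt{6} + 270}\right)^{2} = \left(36 \cdot 15 \frac{1}{261 + 4 \sqrt{6}}\right)^{2} = \left(\frac{540}{261 + 4 \sqrt{6}}\right)^{2} = \frac{291600}{\left(261 + 4 \sqrt{6}\right)^{2}}$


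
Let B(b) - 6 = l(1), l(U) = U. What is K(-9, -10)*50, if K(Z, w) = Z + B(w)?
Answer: -100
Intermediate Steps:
B(b) = 7 (B(b) = 6 + 1 = 7)
K(Z, w) = 7 + Z (K(Z, w) = Z + 7 = 7 + Z)
K(-9, -10)*50 = (7 - 9)*50 = -2*50 = -100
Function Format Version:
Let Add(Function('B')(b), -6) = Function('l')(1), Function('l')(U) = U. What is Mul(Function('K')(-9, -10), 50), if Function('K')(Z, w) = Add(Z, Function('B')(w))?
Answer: -100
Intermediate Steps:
Function('B')(b) = 7 (Function('B')(b) = Add(6, 1) = 7)
Function('K')(Z, w) = Add(7, Z) (Function('K')(Z, w) = Add(Z, 7) = Add(7, Z))
Mul(Function('K')(-9, -10), 50) = Mul(Add(7, -9), 50) = Mul(-2, 50) = -100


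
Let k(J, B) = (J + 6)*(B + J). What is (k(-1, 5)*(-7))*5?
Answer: -700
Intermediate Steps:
k(J, B) = (6 + J)*(B + J)
(k(-1, 5)*(-7))*5 = (((-1)² + 6*5 + 6*(-1) + 5*(-1))*(-7))*5 = ((1 + 30 - 6 - 5)*(-7))*5 = (20*(-7))*5 = -140*5 = -700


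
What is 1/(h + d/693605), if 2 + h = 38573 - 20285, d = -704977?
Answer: 693605/12682556053 ≈ 5.4690e-5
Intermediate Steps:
h = 18286 (h = -2 + (38573 - 20285) = -2 + 18288 = 18286)
1/(h + d/693605) = 1/(18286 - 704977/693605) = 1/(12682556053/693605) = 693605/12682556053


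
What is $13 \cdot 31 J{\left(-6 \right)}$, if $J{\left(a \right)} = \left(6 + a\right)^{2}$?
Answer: $0$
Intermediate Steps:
$13 \cdot 31 J{\left(-6 \right)} = 13 \cdot 31 \left(6 - 6\right)^{2} = 403 \cdot 0^{2} = 403 \cdot 0 = 0$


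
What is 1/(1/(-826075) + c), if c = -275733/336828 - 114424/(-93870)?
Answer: 870629199822900/348551664741493 ≈ 2.4978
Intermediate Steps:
c = 2109691727/5269674060 (c = -275733*1/336828 - 114424*(-1/93870) = -91911/112276 + 57212/46935 = 2109691727/5269674060 ≈ 0.40035)
1/(1/(-826075) + c) = 1/(1/(-826075) + 2109691727/5269674060) = 1/(-1/826075 + 2109691727/5269674060) = 1/(348551664741493/870629199822900) = 870629199822900/348551664741493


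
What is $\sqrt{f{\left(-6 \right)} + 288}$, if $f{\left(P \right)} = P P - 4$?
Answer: $8 \sqrt{5} \approx 17.889$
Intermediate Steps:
$f{\left(P \right)} = -4 + P^{2}$ ($f{\left(P \right)} = P^{2} - 4 = -4 + P^{2}$)
$\sqrt{f{\left(-6 \right)} + 288} = \sqrt{\left(-4 + \left(-6\right)^{2}\right) + 288} = \sqrt{\left(-4 + 36\right) + 288} = \sqrt{32 + 288} = \sqrt{320} = 8 \sqrt{5}$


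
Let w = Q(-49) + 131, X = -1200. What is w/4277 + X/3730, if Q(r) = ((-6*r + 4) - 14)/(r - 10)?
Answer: -27504175/94123939 ≈ -0.29221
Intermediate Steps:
Q(r) = (-10 - 6*r)/(-10 + r) (Q(r) = ((4 - 6*r) - 14)/(-10 + r) = (-10 - 6*r)/(-10 + r))
w = 7445/59 (w = 2*(-5 - 3*(-49))/(-10 - 49) + 131 = 2*(-5 + 147)/(-59) + 131 = 2*(-1/59)*142 + 131 = -284/59 + 131 = 7445/59 ≈ 126.19)
w/4277 + X/3730 = (7445/59)/4277 - 1200/3730 = (7445/59)*(1/4277) - 1200*1/3730 = 7445/252343 - 120/373 = -27504175/94123939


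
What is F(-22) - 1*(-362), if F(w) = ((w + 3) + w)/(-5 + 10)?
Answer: 1769/5 ≈ 353.80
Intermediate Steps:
F(w) = ⅗ + 2*w/5 (F(w) = ((3 + w) + w)/5 = (3 + 2*w)*(⅕) = ⅗ + 2*w/5)
F(-22) - 1*(-362) = (⅗ + (⅖)*(-22)) - 1*(-362) = (⅗ - 44/5) + 362 = -41/5 + 362 = 1769/5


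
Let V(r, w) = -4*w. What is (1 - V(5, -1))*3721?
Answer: -11163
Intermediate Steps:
(1 - V(5, -1))*3721 = (1 - (-4)*(-1))*3721 = (1 - 1*4)*3721 = (1 - 4)*3721 = -3*3721 = -11163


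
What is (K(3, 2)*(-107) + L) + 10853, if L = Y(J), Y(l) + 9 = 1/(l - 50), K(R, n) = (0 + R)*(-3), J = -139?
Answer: 2231522/189 ≈ 11807.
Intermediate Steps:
K(R, n) = -3*R (K(R, n) = R*(-3) = -3*R)
Y(l) = -9 + 1/(-50 + l) (Y(l) = -9 + 1/(l - 50) = -9 + 1/(-50 + l))
L = -1702/189 (L = (451 - 9*(-139))/(-50 - 139) = (451 + 1251)/(-189) = -1/189*1702 = -1702/189 ≈ -9.0053)
(K(3, 2)*(-107) + L) + 10853 = (-3*3*(-107) - 1702/189) + 10853 = (-9*(-107) - 1702/189) + 10853 = (963 - 1702/189) + 10853 = 180305/189 + 10853 = 2231522/189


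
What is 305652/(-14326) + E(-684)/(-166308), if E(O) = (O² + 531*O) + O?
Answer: -2180075766/99272017 ≈ -21.961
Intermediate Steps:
E(O) = O² + 532*O
305652/(-14326) + E(-684)/(-166308) = 305652/(-14326) - 684*(532 - 684)/(-166308) = 305652*(-1/14326) - 684*(-152)*(-1/166308) = -152826/7163 + 103968*(-1/166308) = -152826/7163 - 8664/13859 = -2180075766/99272017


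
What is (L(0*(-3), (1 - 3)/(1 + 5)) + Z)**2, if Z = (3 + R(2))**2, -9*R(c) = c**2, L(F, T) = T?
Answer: 252004/6561 ≈ 38.409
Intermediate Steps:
R(c) = -c**2/9
Z = 529/81 (Z = (3 - 1/9*2**2)**2 = (3 - 1/9*4)**2 = (3 - 4/9)**2 = (23/9)**2 = 529/81 ≈ 6.5309)
(L(0*(-3), (1 - 3)/(1 + 5)) + Z)**2 = ((1 - 3)/(1 + 5) + 529/81)**2 = (-2/6 + 529/81)**2 = (-2*1/6 + 529/81)**2 = (-1/3 + 529/81)**2 = (502/81)**2 = 252004/6561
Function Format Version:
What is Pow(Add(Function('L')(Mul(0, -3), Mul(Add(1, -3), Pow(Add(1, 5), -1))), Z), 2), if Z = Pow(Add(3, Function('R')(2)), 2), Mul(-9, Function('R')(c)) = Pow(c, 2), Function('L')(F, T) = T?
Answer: Rational(252004, 6561) ≈ 38.409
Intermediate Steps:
Function('R')(c) = Mul(Rational(-1, 9), Pow(c, 2))
Z = Rational(529, 81) (Z = Pow(Add(3, Mul(Rational(-1, 9), Pow(2, 2))), 2) = Pow(Add(3, Mul(Rational(-1, 9), 4)), 2) = Pow(Add(3, Rational(-4, 9)), 2) = Pow(Rational(23, 9), 2) = Rational(529, 81) ≈ 6.5309)
Pow(Add(Function('L')(Mul(0, -3), Mul(Add(1, -3), Pow(Add(1, 5), -1))), Z), 2) = Pow(Add(Mul(Add(1, -3), Pow(Add(1, 5), -1)), Rational(529, 81)), 2) = Pow(Add(Mul(-2, Pow(6, -1)), Rational(529, 81)), 2) = Pow(Add(Mul(-2, Rational(1, 6)), Rational(529, 81)), 2) = Pow(Add(Rational(-1, 3), Rational(529, 81)), 2) = Pow(Rational(502, 81), 2) = Rational(252004, 6561)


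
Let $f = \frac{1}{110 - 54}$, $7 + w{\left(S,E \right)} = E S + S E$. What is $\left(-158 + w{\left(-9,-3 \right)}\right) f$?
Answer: $- \frac{111}{56} \approx -1.9821$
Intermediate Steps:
$w{\left(S,E \right)} = -7 + 2 E S$ ($w{\left(S,E \right)} = -7 + \left(E S + S E\right) = -7 + \left(E S + E S\right) = -7 + 2 E S$)
$f = \frac{1}{56} \approx 0.017857$
$\left(-158 + w{\left(-9,-3 \right)}\right) f = \left(-158 - \left(7 + 6 \left(-9\right)\right)\right) \frac{1}{56} = \left(-158 + \left(-7 + 54\right)\right) \frac{1}{56} = \left(-158 + 47\right) \frac{1}{56} = \left(-111\right) \frac{1}{56} = - \frac{111}{56}$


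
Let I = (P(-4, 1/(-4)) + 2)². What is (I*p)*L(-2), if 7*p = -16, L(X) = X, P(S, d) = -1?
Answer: 32/7 ≈ 4.5714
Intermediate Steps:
p = -16/7 (p = (⅐)*(-16) = -16/7 ≈ -2.2857)
I = 1 (I = (-1 + 2)² = 1² = 1)
(I*p)*L(-2) = (1*(-16/7))*(-2) = -16/7*(-2) = 32/7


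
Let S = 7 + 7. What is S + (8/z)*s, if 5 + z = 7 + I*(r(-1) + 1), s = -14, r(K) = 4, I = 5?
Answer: 266/27 ≈ 9.8519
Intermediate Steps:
S = 14
z = 27 (z = -5 + (7 + 5*(4 + 1)) = -5 + (7 + 5*5) = -5 + (7 + 25) = -5 + 32 = 27)
S + (8/z)*s = 14 + (8/27)*(-14) = 14 - 112/27 = 266/27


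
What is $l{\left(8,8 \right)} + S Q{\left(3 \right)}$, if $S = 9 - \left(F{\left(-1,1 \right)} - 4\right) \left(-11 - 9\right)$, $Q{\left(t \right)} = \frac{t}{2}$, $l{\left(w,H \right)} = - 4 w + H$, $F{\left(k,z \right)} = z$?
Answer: $- \frac{201}{2} \approx -100.5$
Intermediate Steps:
$l{\left(w,H \right)} = H - 4 w$
$Q{\left(t \right)} = \frac{t}{2}$ ($Q{\left(t \right)} = t \frac{1}{2} = \frac{t}{2}$)
$S = -51$ ($S = 9 - \left(1 - 4\right) \left(-11 - 9\right) = 9 - \left(-3\right) \left(-20\right) = 9 - 60 = -51$)
$l{\left(8,8 \right)} + S Q{\left(3 \right)} = \left(8 - 32\right) - 51 \cdot \frac{1}{2} \cdot 3 = \left(8 - 32\right) - \frac{153}{2} = -24 - \frac{153}{2} = - \frac{201}{2}$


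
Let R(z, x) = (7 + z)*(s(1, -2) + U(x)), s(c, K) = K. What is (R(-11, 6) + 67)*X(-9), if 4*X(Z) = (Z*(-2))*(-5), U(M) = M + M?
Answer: -1215/2 ≈ -607.50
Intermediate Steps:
U(M) = 2*M
X(Z) = 5*Z/2 (X(Z) = ((Z*(-2))*(-5))/4 = (-2*Z*(-5))/4 = (10*Z)/4 = 5*Z/2)
R(z, x) = (-2 + 2*x)*(7 + z) (R(z, x) = (7 + z)*(-2 + 2*x) = (-2 + 2*x)*(7 + z))
(R(-11, 6) + 67)*X(-9) = ((-14 - 2*(-11) + 14*6 + 2*6*(-11)) + 67)*((5/2)*(-9)) = ((-14 + 22 + 84 - 132) + 67)*(-45/2) = (-40 + 67)*(-45/2) = 27*(-45/2) = -1215/2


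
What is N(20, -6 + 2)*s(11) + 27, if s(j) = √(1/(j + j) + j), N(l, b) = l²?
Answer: 27 + 1800*√66/11 ≈ 1356.4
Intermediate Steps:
s(j) = √(j + 1/(2*j)) (s(j) = √(1/(2*j) + j) = √(j + 1/(2*j)))
N(20, -6 + 2)*s(11) + 27 = 20²*(√(2/11 + 4*11)/2) + 27 = 400*(√(2*(1/11) + 44)/2) + 27 = 400*(√(2/11 + 44)/2) + 27 = 400*(√(486/11)/2) + 27 = 400*((9*√66/11)/2) + 27 = 400*(9*√66/22) + 27 = 1800*√66/11 + 27 = 27 + 1800*√66/11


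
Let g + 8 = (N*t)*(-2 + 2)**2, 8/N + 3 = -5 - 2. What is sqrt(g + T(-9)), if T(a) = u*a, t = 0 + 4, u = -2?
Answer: sqrt(10) ≈ 3.1623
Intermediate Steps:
N = -4/5 (N = 8/(-3 + (-5 - 2)) = 8/(-3 - 7) = 8/(-10) = 8*(-1/10) = -4/5 ≈ -0.80000)
t = 4
T(a) = -2*a
g = -8 (g = -8 + (-4/5*4)*(-2 + 2)**2 = -8 - 16/5*0**2 = -8 - 16/5*0 = -8 + 0 = -8)
sqrt(g + T(-9)) = sqrt(-8 - 2*(-9)) = sqrt(-8 + 18) = sqrt(10)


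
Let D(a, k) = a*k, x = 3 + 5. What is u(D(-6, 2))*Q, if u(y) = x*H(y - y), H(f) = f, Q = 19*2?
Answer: 0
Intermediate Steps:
Q = 38
x = 8
u(y) = 0 (u(y) = 8*(y - y) = 8*0 = 0)
u(D(-6, 2))*Q = 0*38 = 0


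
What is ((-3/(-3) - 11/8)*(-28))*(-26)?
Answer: -273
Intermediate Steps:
((-3/(-3) - 11/8)*(-28))*(-26) = ((-3*(-⅓) - 11*⅛)*(-28))*(-26) = ((1 - 11/8)*(-28))*(-26) = -3/8*(-28)*(-26) = (21/2)*(-26) = -273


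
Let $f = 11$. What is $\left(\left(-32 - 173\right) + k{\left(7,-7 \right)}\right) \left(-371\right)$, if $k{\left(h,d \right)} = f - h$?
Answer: $74571$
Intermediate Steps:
$k{\left(h,d \right)} = 11 - h$
$\left(\left(-32 - 173\right) + k{\left(7,-7 \right)}\right) \left(-371\right) = \left(\left(-32 - 173\right) + \left(11 - 7\right)\right) \left(-371\right) = \left(-205 + \left(11 - 7\right)\right) \left(-371\right) = \left(-205 + 4\right) \left(-371\right) = \left(-201\right) \left(-371\right) = 74571$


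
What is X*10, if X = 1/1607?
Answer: 10/1607 ≈ 0.0062228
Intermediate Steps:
X = 1/1607 ≈ 0.00062228
X*10 = (1/1607)*10 = 10/1607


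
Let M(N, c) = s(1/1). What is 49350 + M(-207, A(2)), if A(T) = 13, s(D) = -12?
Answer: 49338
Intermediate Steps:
M(N, c) = -12
49350 + M(-207, A(2)) = 49350 - 12 = 49338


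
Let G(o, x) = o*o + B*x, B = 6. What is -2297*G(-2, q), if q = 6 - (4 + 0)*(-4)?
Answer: -312392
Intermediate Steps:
q = 22 (q = 6 - 4*(-4) = 6 - 1*(-16) = 6 + 16 = 22)
G(o, x) = o**2 + 6*x (G(o, x) = o*o + 6*x = o**2 + 6*x)
-2297*G(-2, q) = -2297*((-2)**2 + 6*22) = -2297*(4 + 132) = -2297*136 = -312392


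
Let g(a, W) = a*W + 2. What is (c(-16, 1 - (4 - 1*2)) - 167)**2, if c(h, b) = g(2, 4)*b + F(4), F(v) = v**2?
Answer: 25921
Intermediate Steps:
g(a, W) = 2 + W*a (g(a, W) = W*a + 2 = 2 + W*a)
c(h, b) = 16 + 10*b (c(h, b) = (2 + 4*2)*b + 4**2 = (2 + 8)*b + 16 = 10*b + 16 = 16 + 10*b)
(c(-16, 1 - (4 - 1*2)) - 167)**2 = ((16 + 10*(1 - (4 - 1*2))) - 167)**2 = ((16 + 10*(1 - (4 - 2))) - 167)**2 = ((16 + 10*(1 - 1*2)) - 167)**2 = ((16 + 10*(1 - 2)) - 167)**2 = ((16 + 10*(-1)) - 167)**2 = ((16 - 10) - 167)**2 = (6 - 167)**2 = (-161)**2 = 25921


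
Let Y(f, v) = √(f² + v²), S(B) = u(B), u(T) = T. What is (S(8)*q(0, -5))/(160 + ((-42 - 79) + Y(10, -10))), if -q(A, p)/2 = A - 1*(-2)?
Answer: -1248/1321 + 320*√2/1321 ≈ -0.60216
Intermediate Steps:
q(A, p) = -4 - 2*A (q(A, p) = -2*(A - 1*(-2)) = -2*(A + 2) = -2*(2 + A) = -4 - 2*A)
S(B) = B
(S(8)*q(0, -5))/(160 + ((-42 - 79) + Y(10, -10))) = (8*(-4 - 2*0))/(160 + ((-42 - 79) + √(10² + (-10)²))) = (8*(-4 + 0))/(160 + (-121 + √(100 + 100))) = (8*(-4))/(160 + (-121 + √200)) = -32/(160 + (-121 + 10*√2)) = -32/(39 + 10*√2)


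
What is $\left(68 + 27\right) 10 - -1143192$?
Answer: $1144142$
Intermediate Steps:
$\left(68 + 27\right) 10 - -1143192 = 95 \cdot 10 + 1143192 = 950 + 1143192 = 1144142$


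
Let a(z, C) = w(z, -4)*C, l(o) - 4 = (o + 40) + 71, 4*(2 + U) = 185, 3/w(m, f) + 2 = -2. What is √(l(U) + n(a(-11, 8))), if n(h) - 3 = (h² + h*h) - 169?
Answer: 3*√29/2 ≈ 8.0777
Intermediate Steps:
w(m, f) = -¾ (w(m, f) = 3/(-2 - 2) = 3/(-4) = 3*(-¼) = -¾)
U = 177/4 (U = -2 + (¼)*185 = -2 + 185/4 = 177/4 ≈ 44.250)
l(o) = 115 + o (l(o) = 4 + ((o + 40) + 71) = 4 + ((40 + o) + 71) = 4 + (111 + o) = 115 + o)
a(z, C) = -3*C/4
n(h) = -166 + 2*h² (n(h) = 3 + ((h² + h*h) - 169) = 3 + ((h² + h²) - 169) = 3 + (2*h² - 169) = 3 + (-169 + 2*h²) = -166 + 2*h²)
√(l(U) + n(a(-11, 8))) = √((115 + 177/4) + (-166 + 2*(-¾*8)²)) = √(637/4 + (-166 + 2*(-6)²)) = √(637/4 + (-166 + 2*36)) = √(637/4 + (-166 + 72)) = √(637/4 - 94) = √(261/4) = 3*√29/2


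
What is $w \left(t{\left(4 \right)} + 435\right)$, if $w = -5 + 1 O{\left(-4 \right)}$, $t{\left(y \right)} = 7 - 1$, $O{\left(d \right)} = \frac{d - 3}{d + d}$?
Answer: $- \frac{14553}{8} \approx -1819.1$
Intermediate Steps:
$O{\left(d \right)} = \frac{-3 + d}{2 d}$
$t{\left(y \right)} = 6$
$w = - \frac{33}{8}$ ($w = -5 + 1 \frac{-3 - 4}{2 \left(-4\right)} = -5 + 1 \cdot \frac{1}{2} \left(- \frac{1}{4}\right) \left(-7\right) = -5 + 1 \cdot \frac{7}{8} = -5 + \frac{7}{8} = - \frac{33}{8} \approx -4.125$)
$w \left(t{\left(4 \right)} + 435\right) = - \frac{33 \left(6 + 435\right)}{8} = \left(- \frac{33}{8}\right) 441 = - \frac{14553}{8}$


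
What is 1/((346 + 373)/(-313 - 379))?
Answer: -692/719 ≈ -0.96245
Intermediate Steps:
1/((346 + 373)/(-313 - 379)) = 1/(719/(-692)) = 1/(719*(-1/692)) = 1/(-719/692) = -692/719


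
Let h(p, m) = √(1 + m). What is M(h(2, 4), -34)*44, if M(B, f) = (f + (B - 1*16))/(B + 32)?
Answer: -70620/1019 + 3608*√5/1019 ≈ -61.386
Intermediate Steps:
M(B, f) = (-16 + B + f)/(32 + B) (M(B, f) = (f + (B - 16))/(32 + B) = (f + (-16 + B))/(32 + B) = (-16 + B + f)/(32 + B))
M(h(2, 4), -34)*44 = ((-16 + √(1 + 4) - 34)/(32 + √(1 + 4)))*44 = ((-16 + √5 - 34)/(32 + √5))*44 = ((-50 + √5)/(32 + √5))*44 = 44*(-50 + √5)/(32 + √5)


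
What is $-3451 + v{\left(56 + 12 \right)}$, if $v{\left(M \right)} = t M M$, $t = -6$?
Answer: $-31195$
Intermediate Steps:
$v{\left(M \right)} = - 6 M^{2}$ ($v{\left(M \right)} = - 6 M M = - 6 M^{2}$)
$-3451 + v{\left(56 + 12 \right)} = -3451 - 6 \left(56 + 12\right)^{2} = -3451 - 6 \cdot 68^{2} = -3451 - 27744 = -31195$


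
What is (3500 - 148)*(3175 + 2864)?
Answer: 20242728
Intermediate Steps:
(3500 - 148)*(3175 + 2864) = 3352*6039 = 20242728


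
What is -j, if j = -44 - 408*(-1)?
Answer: -364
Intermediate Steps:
j = 364 (j = -44 - 102*(-4) = -44 + 408 = 364)
-j = -1*364 = -364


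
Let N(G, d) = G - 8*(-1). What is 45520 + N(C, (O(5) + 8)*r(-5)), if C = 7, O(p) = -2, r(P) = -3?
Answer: 45535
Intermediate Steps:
N(G, d) = 8 + G (N(G, d) = G + 8 = 8 + G)
45520 + N(C, (O(5) + 8)*r(-5)) = 45520 + (8 + 7) = 45520 + 15 = 45535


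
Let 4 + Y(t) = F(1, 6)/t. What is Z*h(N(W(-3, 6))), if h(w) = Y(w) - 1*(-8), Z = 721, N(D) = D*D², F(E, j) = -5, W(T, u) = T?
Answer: 81473/27 ≈ 3017.5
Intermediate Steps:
N(D) = D³
Y(t) = -4 - 5/t
h(w) = 4 - 5/w (h(w) = (-4 - 5/w) - 1*(-8) = (-4 - 5/w) + 8 = 4 - 5/w)
Z*h(N(W(-3, 6))) = 721*(4 - 5/((-3)³)) = 721*(4 - 5/(-27)) = 721*(4 - 5*(-1/27)) = 721*(4 + 5/27) = 721*(113/27) = 81473/27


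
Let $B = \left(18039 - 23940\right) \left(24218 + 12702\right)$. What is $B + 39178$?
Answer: $-217825742$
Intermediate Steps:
$B = -217864920$ ($B = \left(-5901\right) 36920 = -217864920$)
$B + 39178 = -217864920 + 39178 = -217825742$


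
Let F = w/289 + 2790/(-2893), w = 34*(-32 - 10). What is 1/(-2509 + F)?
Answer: -49181/123685571 ≈ -0.00039763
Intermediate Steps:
w = -1428 (w = 34*(-42) = -1428)
F = -290442/49181 (F = -1428/289 + 2790/(-2893) = -1428*1/289 + 2790*(-1/2893) = -84/17 - 2790/2893 = -290442/49181 ≈ -5.9056)
1/(-2509 + F) = 1/(-2509 - 290442/49181) = 1/(-123685571/49181) = -49181/123685571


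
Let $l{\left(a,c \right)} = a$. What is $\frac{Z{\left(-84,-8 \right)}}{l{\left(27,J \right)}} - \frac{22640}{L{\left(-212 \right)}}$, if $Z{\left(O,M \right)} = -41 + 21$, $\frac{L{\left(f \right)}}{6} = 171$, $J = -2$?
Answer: $- \frac{1300}{57} \approx -22.807$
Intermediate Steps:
$L{\left(f \right)} = 1026$ ($L{\left(f \right)} = 6 \cdot 171 = 1026$)
$Z{\left(O,M \right)} = -20$
$\frac{Z{\left(-84,-8 \right)}}{l{\left(27,J \right)}} - \frac{22640}{L{\left(-212 \right)}} = - \frac{20}{27} - \frac{22640}{1026} = \left(-20\right) \frac{1}{27} - \frac{11320}{513} = - \frac{20}{27} - \frac{11320}{513} = - \frac{1300}{57}$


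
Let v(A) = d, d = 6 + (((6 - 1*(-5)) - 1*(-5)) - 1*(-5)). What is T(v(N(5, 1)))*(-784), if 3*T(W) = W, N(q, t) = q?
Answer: -7056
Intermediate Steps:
d = 27 (d = 6 + (((6 + 5) + 5) + 5) = 6 + ((11 + 5) + 5) = 6 + (16 + 5) = 6 + 21 = 27)
v(A) = 27
T(W) = W/3
T(v(N(5, 1)))*(-784) = ((⅓)*27)*(-784) = 9*(-784) = -7056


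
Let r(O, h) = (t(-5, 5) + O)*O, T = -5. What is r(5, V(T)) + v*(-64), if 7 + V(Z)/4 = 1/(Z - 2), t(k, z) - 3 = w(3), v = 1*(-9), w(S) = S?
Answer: 631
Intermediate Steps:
v = -9
t(k, z) = 6 (t(k, z) = 3 + 3 = 6)
V(Z) = -28 + 4/(-2 + Z) (V(Z) = -28 + 4/(Z - 2) = -28 + 4/(-2 + Z))
r(O, h) = O*(6 + O) (r(O, h) = (6 + O)*O = O*(6 + O))
r(5, V(T)) + v*(-64) = 5*(6 + 5) - 9*(-64) = 5*11 + 576 = 55 + 576 = 631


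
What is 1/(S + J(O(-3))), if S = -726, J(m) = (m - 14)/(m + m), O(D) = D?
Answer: -6/4339 ≈ -0.0013828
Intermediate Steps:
J(m) = (-14 + m)/(2*m) (J(m) = (-14 + m)/((2*m)) = (-14 + m)*(1/(2*m)) = (-14 + m)/(2*m))
1/(S + J(O(-3))) = 1/(-726 + (½)*(-14 - 3)/(-3)) = 1/(-726 + (½)*(-⅓)*(-17)) = 1/(-726 + 17/6) = 1/(-4339/6) = -6/4339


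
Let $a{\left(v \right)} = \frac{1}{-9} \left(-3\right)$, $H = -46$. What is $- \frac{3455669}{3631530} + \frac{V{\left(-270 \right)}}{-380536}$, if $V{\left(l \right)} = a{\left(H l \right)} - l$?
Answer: $- \frac{31333051957}{32903045240} \approx -0.95228$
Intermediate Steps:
$a{\left(v \right)} = \frac{1}{3}$ ($a{\left(v \right)} = \left(- \frac{1}{9}\right) \left(-3\right) = \frac{1}{3}$)
$V{\left(l \right)} = \frac{1}{3} - l$
$- \frac{3455669}{3631530} + \frac{V{\left(-270 \right)}}{-380536} = - \frac{3455669}{3631530} + \frac{\frac{1}{3} - -270}{-380536} = \left(-3455669\right) \frac{1}{3631530} + \left(\frac{1}{3} + 270\right) \left(- \frac{1}{380536}\right) = - \frac{493667}{518790} + \frac{811}{3} \left(- \frac{1}{380536}\right) = - \frac{493667}{518790} - \frac{811}{1141608} = - \frac{31333051957}{32903045240}$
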